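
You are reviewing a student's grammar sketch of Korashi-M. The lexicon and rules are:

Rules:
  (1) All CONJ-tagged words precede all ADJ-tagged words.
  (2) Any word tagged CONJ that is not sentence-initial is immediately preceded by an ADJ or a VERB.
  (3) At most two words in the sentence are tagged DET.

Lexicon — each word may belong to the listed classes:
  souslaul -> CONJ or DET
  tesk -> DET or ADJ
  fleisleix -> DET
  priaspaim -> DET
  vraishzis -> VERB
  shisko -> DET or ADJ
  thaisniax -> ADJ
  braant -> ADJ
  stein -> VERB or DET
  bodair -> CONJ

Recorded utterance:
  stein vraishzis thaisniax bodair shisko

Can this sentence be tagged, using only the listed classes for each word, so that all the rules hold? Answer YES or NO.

Candidates per position — 1:stein {VERB,DET}; 2:vraishzis {VERB}; 3:thaisniax {ADJ}; 4:bodair {CONJ}; 5:shisko {DET,ADJ}.
Rule 1 cannot be satisfied by any choice of tags from the lexicon.
So there is no consistent tagging.

NO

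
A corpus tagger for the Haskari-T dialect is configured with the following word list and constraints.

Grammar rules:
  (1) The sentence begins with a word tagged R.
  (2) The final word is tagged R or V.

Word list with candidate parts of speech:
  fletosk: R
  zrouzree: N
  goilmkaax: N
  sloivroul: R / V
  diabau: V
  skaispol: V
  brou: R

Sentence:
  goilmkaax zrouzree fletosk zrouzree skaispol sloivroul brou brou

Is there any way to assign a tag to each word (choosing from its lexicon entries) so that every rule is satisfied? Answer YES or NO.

Candidates per position — 1:goilmkaax {N}; 2:zrouzree {N}; 3:fletosk {R}; 4:zrouzree {N}; 5:skaispol {V}; 6:sloivroul {R,V}; 7:brou {R}; 8:brou {R}.
Rule 1 cannot be satisfied by any choice of tags from the lexicon.
So there is no consistent tagging.

NO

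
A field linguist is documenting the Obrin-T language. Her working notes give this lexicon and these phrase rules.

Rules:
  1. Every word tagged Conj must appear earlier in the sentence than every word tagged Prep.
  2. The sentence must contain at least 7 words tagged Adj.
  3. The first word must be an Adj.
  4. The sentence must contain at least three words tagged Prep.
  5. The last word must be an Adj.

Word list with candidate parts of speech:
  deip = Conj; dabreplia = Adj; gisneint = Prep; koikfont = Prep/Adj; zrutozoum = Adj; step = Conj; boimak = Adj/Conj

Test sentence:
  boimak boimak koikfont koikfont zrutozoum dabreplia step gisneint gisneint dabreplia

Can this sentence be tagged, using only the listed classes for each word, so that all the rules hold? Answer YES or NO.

NO

Candidates per position — 1:boimak {Adj,Conj}; 2:boimak {Adj,Conj}; 3:koikfont {Prep,Adj}; 4:koikfont {Prep,Adj}; 5:zrutozoum {Adj}; 6:dabreplia {Adj}; 7:step {Conj}; 8:gisneint {Prep}; 9:gisneint {Prep}; 10:dabreplia {Adj}.
Every candidate sequence violates at least one rule; no consistent tagging exists.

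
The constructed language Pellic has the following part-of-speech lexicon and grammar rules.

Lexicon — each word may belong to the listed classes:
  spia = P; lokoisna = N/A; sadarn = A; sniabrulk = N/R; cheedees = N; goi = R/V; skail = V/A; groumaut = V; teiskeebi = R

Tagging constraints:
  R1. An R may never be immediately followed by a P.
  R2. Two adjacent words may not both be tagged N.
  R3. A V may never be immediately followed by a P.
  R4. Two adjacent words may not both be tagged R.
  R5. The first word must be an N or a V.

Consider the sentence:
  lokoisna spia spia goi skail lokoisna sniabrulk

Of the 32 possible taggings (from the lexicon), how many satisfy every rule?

12

Candidates per position — 1:lokoisna {N,A}; 2:spia {P}; 3:spia {P}; 4:goi {R,V}; 5:skail {V,A}; 6:lokoisna {N,A}; 7:sniabrulk {N,R}.
There are 32 candidate sequences in total.
Checking each against the rules leaves 12 sequences.
Count = 12.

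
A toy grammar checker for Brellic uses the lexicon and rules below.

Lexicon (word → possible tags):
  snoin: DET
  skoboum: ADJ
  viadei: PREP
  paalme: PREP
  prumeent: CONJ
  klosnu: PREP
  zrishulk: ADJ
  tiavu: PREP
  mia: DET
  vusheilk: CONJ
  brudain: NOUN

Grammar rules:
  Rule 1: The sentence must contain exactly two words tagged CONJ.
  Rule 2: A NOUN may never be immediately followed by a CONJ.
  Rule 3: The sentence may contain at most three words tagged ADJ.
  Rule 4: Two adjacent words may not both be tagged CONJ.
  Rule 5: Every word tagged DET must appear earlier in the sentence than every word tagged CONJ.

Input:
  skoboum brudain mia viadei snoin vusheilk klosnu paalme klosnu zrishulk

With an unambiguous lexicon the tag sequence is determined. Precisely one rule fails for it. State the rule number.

1

Fixed tagging: ADJ NOUN DET PREP DET CONJ PREP PREP PREP ADJ.
Rule check: R1 ✗, R2 ✓, R3 ✓, R4 ✓, R5 ✓.
Only rule 1 fails.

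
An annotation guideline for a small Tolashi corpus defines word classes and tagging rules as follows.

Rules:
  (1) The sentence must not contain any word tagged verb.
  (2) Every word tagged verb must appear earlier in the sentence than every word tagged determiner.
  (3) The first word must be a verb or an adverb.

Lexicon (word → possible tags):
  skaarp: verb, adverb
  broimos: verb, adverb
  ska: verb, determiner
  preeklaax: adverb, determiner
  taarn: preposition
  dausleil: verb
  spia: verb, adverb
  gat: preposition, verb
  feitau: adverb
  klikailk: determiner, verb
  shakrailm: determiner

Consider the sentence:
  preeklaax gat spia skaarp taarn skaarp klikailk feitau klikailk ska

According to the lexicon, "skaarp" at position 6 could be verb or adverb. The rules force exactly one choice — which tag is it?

Candidates per position — 1:preeklaax {adverb,determiner}; 2:gat {preposition,verb}; 3:spia {verb,adverb}; 4:skaarp {verb,adverb}; 5:taarn {preposition}; 6:skaarp {verb,adverb}; 7:klikailk {determiner,verb}; 8:feitau {adverb}; 9:klikailk {determiner,verb}; 10:ska {verb,determiner}.
At position 1, choosing determiner makes rule 3 impossible to satisfy; hence adverb.
At position 2, choosing verb makes rule 1 impossible to satisfy; hence preposition.
At position 3, choosing verb makes rule 1 impossible to satisfy; hence adverb.
At position 4, choosing verb makes rule 1 impossible to satisfy; hence adverb.
At position 6, choosing verb makes rule 1 impossible to satisfy; hence adverb.
At position 7, choosing verb makes rule 1 impossible to satisfy; hence determiner.
At position 9, choosing verb makes rule 1 impossible to satisfy; hence determiner.
At position 10, choosing verb makes rule 1 impossible to satisfy; hence determiner.
The only consistent sequence is: adverb preposition adverb adverb preposition adverb determiner adverb determiner determiner.
Check: rule 1 holds; rule 2 holds; rule 3 holds.

adverb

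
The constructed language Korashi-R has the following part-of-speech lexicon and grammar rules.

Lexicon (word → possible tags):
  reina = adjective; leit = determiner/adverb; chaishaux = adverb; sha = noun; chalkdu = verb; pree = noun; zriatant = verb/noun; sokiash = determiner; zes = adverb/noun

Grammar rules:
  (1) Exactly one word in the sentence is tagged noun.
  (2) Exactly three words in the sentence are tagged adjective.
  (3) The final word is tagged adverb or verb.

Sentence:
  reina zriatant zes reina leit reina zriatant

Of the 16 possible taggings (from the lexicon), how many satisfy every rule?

4

Candidates per position — 1:reina {adjective}; 2:zriatant {verb,noun}; 3:zes {adverb,noun}; 4:reina {adjective}; 5:leit {determiner,adverb}; 6:reina {adjective}; 7:zriatant {verb,noun}.
There are 16 candidate sequences in total.
The sequences that satisfy every rule: adjective verb noun adjective determiner adjective verb; adjective verb noun adjective adverb adjective verb; adjective noun adverb adjective determiner adjective verb; adjective noun adverb adjective adverb adjective verb.
Count = 4.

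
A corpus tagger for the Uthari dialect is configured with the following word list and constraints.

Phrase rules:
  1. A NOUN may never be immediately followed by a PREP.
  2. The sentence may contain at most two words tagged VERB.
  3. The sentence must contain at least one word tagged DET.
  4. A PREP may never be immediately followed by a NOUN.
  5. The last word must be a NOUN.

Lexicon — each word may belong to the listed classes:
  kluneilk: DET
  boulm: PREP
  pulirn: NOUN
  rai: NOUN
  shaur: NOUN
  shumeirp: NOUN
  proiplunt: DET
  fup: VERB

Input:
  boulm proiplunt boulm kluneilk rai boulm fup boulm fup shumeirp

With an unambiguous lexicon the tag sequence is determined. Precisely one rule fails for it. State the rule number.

1

Fixed tagging: PREP DET PREP DET NOUN PREP VERB PREP VERB NOUN.
Applying the rules: R1 fail, R2 pass, R3 pass, R4 pass, R5 pass.
Only rule 1 fails.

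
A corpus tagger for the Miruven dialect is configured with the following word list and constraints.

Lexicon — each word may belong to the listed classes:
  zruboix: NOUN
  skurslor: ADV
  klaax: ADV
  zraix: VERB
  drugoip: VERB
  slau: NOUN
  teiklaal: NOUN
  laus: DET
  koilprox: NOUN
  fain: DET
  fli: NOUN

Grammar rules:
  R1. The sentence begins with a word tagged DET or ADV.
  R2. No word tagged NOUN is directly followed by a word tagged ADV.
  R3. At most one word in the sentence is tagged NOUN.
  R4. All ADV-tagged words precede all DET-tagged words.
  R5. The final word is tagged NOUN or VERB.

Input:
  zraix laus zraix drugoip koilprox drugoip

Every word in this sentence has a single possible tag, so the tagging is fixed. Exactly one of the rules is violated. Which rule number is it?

Fixed tagging: VERB DET VERB VERB NOUN VERB.
Checking each rule: R1 ✗, R2 ✓, R3 ✓, R4 ✓, R5 ✓.
Only rule 1 fails.

1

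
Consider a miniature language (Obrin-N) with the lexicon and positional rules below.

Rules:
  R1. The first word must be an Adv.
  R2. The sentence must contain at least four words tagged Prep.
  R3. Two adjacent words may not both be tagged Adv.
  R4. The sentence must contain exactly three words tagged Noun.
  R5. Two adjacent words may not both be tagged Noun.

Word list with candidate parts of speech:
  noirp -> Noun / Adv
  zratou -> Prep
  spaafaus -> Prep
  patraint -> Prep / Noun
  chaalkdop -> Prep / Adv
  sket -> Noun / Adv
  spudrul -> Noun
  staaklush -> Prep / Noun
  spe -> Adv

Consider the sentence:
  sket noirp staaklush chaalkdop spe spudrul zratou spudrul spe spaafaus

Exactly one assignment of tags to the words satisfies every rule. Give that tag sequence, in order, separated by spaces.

Adv Noun Prep Prep Adv Noun Prep Noun Adv Prep

Candidates per position — 1:sket {Noun,Adv}; 2:noirp {Noun,Adv}; 3:staaklush {Prep,Noun}; 4:chaalkdop {Prep,Adv}; 5:spe {Adv}; 6:spudrul {Noun}; 7:zratou {Prep}; 8:spudrul {Noun}; 9:spe {Adv}; 10:spaafaus {Prep}.
Position 1: Noun is ruled out by rule 1; that leaves Adv.
Position 2: Adv is ruled out by rule 3; that leaves Noun.
Position 3: Noun is ruled out by rule 2; that leaves Prep.
Position 4: Adv is ruled out by rule 2; that leaves Prep.
The unique satisfying tagging is: Adv Noun Prep Prep Adv Noun Prep Noun Adv Prep.
Checking: rule 1 ✓; rule 2 ✓; rule 3 ✓; rule 4 ✓; rule 5 ✓.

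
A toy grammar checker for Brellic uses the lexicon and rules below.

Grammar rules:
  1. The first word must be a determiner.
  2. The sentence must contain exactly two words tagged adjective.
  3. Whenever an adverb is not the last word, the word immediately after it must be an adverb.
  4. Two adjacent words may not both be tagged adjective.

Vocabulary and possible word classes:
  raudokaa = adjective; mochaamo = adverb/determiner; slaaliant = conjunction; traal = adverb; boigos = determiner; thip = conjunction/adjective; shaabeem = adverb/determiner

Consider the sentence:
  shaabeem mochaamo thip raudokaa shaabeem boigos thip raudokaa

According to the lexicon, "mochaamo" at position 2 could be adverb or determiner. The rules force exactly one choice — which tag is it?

Candidates per position — 1:shaabeem {adverb,determiner}; 2:mochaamo {adverb,determiner}; 3:thip {conjunction,adjective}; 4:raudokaa {adjective}; 5:shaabeem {adverb,determiner}; 6:boigos {determiner}; 7:thip {conjunction,adjective}; 8:raudokaa {adjective}.
At position 1, choosing adverb makes rule 1 impossible to satisfy; hence determiner.
At position 2, choosing adverb makes rule 3 impossible to satisfy; hence determiner.
At position 3, choosing adjective makes rule 2 impossible to satisfy; hence conjunction.
At position 5, choosing adverb makes rule 3 impossible to satisfy; hence determiner.
At position 7, choosing adjective makes rule 2 impossible to satisfy; hence conjunction.
The only consistent sequence is: determiner determiner conjunction adjective determiner determiner conjunction adjective.
Rule-by-rule: rule 1 holds; rule 2 holds; rule 3 holds; rule 4 holds.

determiner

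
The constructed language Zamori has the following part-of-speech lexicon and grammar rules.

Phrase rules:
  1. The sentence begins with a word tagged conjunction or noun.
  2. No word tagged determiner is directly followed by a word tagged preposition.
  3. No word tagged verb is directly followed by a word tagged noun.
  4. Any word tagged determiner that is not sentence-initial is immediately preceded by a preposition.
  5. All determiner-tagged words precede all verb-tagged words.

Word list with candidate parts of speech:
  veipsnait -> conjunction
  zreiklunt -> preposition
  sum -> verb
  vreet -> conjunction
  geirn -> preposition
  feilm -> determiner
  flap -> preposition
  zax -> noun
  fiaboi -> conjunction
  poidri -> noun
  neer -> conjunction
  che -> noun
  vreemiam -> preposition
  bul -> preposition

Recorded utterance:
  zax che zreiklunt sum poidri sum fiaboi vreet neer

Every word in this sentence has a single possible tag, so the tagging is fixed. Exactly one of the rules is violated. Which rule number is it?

3

Fixed tagging: noun noun preposition verb noun verb conjunction conjunction conjunction.
Checking each rule: R1 holds, R2 holds, R3 violated, R4 holds, R5 holds.
Only rule 3 fails.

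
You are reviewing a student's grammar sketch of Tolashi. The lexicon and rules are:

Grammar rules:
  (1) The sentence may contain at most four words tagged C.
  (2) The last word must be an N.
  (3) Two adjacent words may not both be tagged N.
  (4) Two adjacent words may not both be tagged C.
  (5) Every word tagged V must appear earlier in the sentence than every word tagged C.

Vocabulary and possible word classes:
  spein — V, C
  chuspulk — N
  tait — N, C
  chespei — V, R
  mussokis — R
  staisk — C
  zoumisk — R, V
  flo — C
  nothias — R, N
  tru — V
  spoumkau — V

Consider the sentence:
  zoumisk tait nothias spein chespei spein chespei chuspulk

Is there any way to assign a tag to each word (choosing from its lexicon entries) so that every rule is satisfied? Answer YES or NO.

Candidates per position — 1:zoumisk {R,V}; 2:tait {N,C}; 3:nothias {R,N}; 4:spein {V,C}; 5:chespei {V,R}; 6:spein {V,C}; 7:chespei {V,R}; 8:chuspulk {N}.
One satisfying assignment: V N R V R V R N.
Checking: rule 1 ok; rule 2 ok; rule 3 ok; rule 4 ok; rule 5 ok.

YES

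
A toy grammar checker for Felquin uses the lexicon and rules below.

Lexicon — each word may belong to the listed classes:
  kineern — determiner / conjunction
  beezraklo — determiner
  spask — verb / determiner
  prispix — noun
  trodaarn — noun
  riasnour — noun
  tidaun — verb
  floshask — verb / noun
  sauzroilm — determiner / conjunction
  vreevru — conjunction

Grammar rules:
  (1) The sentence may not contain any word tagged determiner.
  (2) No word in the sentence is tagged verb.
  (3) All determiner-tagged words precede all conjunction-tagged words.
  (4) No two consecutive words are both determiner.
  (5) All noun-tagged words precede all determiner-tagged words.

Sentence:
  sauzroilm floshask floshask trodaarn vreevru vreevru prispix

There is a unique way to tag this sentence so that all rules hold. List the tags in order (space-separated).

Candidates per position — 1:sauzroilm {determiner,conjunction}; 2:floshask {verb,noun}; 3:floshask {verb,noun}; 4:trodaarn {noun}; 5:vreevru {conjunction}; 6:vreevru {conjunction}; 7:prispix {noun}.
If word 1 were determiner, no tagging could satisfy rule 1; so word 1 is conjunction.
If word 2 were verb, no tagging could satisfy rule 2; so word 2 is noun.
If word 3 were verb, no tagging could satisfy rule 2; so word 3 is noun.
So the tagging must be: conjunction noun noun noun conjunction conjunction noun.
Checking: rule 1 ✓; rule 2 ✓; rule 3 ✓; rule 4 ✓; rule 5 ✓.

conjunction noun noun noun conjunction conjunction noun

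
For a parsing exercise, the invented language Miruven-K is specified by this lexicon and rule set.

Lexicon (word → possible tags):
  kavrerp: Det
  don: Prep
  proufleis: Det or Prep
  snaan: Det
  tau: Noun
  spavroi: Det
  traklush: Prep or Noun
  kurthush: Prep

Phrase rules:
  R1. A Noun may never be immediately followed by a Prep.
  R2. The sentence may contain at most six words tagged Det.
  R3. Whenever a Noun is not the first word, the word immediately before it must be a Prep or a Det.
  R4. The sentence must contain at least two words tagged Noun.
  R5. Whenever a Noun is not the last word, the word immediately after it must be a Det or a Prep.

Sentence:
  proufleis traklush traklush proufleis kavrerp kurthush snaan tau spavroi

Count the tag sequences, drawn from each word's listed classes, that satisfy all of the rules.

Candidates per position — 1:proufleis {Det,Prep}; 2:traklush {Prep,Noun}; 3:traklush {Prep,Noun}; 4:proufleis {Det,Prep}; 5:kavrerp {Det}; 6:kurthush {Prep}; 7:snaan {Det}; 8:tau {Noun}; 9:spavroi {Det}.
There are 16 candidate sequences in total.
The sequences that satisfy every rule: Det Prep Noun Det Det Prep Det Noun Det; Prep Prep Noun Det Det Prep Det Noun Det.
Count = 2.

2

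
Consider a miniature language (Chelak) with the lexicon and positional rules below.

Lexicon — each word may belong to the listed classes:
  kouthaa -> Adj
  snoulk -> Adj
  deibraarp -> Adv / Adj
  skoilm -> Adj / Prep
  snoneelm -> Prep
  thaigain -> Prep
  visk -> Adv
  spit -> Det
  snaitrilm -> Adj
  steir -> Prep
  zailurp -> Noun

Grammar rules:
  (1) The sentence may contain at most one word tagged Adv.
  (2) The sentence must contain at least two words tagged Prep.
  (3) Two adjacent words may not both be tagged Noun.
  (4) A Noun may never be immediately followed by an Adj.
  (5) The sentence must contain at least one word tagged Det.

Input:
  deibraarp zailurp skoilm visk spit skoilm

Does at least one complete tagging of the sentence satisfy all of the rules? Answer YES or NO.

Candidates per position — 1:deibraarp {Adv,Adj}; 2:zailurp {Noun}; 3:skoilm {Adj,Prep}; 4:visk {Adv}; 5:spit {Det}; 6:skoilm {Adj,Prep}.
One satisfying assignment: Adj Noun Prep Adv Det Prep.
Rule-by-rule: rule 1 ✓; rule 2 ✓; rule 3 ✓; rule 4 ✓; rule 5 ✓.

YES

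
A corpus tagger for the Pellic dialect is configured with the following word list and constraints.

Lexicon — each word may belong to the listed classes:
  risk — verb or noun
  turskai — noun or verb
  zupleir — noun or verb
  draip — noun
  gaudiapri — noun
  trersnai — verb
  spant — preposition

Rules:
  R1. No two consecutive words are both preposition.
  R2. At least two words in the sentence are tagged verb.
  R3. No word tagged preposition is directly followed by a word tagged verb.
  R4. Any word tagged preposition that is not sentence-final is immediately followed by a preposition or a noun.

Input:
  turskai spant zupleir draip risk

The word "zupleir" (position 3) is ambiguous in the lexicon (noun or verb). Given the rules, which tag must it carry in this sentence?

Candidates per position — 1:turskai {noun,verb}; 2:spant {preposition}; 3:zupleir {noun,verb}; 4:draip {noun}; 5:risk {verb,noun}.
Position 3: verb is ruled out by rule 3; that leaves noun.
Position 5: noun is ruled out by rule 2; that leaves verb.
Position 1: noun is ruled out by rule 2; that leaves verb.
That leaves exactly one tagging: verb preposition noun noun verb.
Check: rule 1 ✓; rule 2 ✓; rule 3 ✓; rule 4 ✓.

noun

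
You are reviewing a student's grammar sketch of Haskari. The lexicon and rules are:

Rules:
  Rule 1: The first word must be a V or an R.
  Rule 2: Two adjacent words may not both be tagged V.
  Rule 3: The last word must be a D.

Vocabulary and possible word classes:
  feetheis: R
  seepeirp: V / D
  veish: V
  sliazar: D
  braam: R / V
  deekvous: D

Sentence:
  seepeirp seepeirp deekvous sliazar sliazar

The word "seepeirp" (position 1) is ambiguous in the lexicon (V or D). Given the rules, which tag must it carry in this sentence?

Candidates per position — 1:seepeirp {V,D}; 2:seepeirp {V,D}; 3:deekvous {D}; 4:sliazar {D}; 5:sliazar {D}.
Position 1: D is ruled out by rule 1; that leaves V.
Position 2: V is ruled out by rule 2; that leaves D.
That leaves exactly one tagging: V D D D D.
Checking: rule 1 holds; rule 2 holds; rule 3 holds.

V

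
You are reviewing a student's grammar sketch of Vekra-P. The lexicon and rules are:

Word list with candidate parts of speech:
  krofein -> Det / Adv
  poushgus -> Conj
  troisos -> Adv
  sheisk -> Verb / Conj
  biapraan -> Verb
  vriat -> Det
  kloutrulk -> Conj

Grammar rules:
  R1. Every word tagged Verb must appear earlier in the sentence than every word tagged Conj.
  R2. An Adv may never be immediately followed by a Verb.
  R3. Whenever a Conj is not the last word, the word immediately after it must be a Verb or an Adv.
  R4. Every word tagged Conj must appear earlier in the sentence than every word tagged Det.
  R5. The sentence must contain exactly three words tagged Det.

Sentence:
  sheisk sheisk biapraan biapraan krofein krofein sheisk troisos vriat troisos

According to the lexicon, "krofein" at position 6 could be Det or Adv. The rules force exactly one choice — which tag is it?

Candidates per position — 1:sheisk {Verb,Conj}; 2:sheisk {Verb,Conj}; 3:biapraan {Verb}; 4:biapraan {Verb}; 5:krofein {Det,Adv}; 6:krofein {Det,Adv}; 7:sheisk {Verb,Conj}; 8:troisos {Adv}; 9:vriat {Det}; 10:troisos {Adv}.
If word 1 were Conj, no tagging could satisfy rule 1; so word 1 is Verb.
If word 2 were Conj, no tagging could satisfy rule 1; so word 2 is Verb.
If word 5 were Adv, no tagging could satisfy rule 5; so word 5 is Det.
If word 6 were Adv, no tagging could satisfy rule 5; so word 6 is Det.
If word 7 were Conj, no tagging could satisfy rule 4; so word 7 is Verb.
The only consistent sequence is: Verb Verb Verb Verb Det Det Verb Adv Det Adv.
Verifying each rule — rule 1 holds; rule 2 holds; rule 3 holds; rule 4 holds; rule 5 holds.

Det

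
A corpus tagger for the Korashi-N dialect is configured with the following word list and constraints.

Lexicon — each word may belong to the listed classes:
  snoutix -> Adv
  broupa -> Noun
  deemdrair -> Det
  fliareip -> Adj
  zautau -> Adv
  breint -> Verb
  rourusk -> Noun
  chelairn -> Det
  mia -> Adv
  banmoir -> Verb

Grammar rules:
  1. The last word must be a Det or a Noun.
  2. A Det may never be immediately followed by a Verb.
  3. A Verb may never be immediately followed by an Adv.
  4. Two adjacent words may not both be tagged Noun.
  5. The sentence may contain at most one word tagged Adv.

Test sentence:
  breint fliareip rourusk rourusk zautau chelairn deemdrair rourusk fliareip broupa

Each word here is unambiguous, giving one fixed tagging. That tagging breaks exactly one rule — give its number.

Fixed tagging: Verb Adj Noun Noun Adv Det Det Noun Adj Noun.
Checking each rule: R1 pass, R2 pass, R3 pass, R4 fail, R5 pass.
Only rule 4 fails.

4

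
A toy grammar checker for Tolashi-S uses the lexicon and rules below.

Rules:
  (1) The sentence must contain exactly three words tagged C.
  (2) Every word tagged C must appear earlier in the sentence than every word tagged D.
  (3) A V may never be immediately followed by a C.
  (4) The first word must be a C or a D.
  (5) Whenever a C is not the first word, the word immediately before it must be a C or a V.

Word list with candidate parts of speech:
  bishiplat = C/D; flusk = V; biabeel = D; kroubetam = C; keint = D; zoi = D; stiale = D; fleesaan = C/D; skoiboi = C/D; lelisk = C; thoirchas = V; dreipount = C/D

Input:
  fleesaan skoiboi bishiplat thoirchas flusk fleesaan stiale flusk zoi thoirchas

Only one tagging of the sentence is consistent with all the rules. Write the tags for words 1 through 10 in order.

C C C V V D D V D V

Candidates per position — 1:fleesaan {C,D}; 2:skoiboi {C,D}; 3:bishiplat {C,D}; 4:thoirchas {V}; 5:flusk {V}; 6:fleesaan {C,D}; 7:stiale {D}; 8:flusk {V}; 9:zoi {D}; 10:thoirchas {V}.
Position 6: tagging it C would leave rule 3 unsatisfiable, so it must be D.
Position 1: tagging it D would leave rule 1 unsatisfiable, so it must be C.
Position 2: tagging it D would leave rule 1 unsatisfiable, so it must be C.
Position 3: tagging it D would leave rule 1 unsatisfiable, so it must be C.
The unique satisfying tagging is: C C C V V D D V D V.
Verifying each rule — rule 1 holds; rule 2 holds; rule 3 holds; rule 4 holds; rule 5 holds.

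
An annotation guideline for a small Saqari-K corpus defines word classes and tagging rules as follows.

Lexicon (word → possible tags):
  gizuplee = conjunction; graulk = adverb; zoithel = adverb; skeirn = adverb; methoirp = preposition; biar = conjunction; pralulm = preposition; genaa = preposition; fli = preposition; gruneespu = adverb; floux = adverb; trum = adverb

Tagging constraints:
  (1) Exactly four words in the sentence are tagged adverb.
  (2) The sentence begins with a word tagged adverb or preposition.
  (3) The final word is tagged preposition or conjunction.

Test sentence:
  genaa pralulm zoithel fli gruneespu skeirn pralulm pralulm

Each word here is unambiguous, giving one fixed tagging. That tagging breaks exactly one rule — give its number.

1

Fixed tagging: preposition preposition adverb preposition adverb adverb preposition preposition.
Applying the rules: R1 violated, R2 holds, R3 holds.
Only rule 1 fails.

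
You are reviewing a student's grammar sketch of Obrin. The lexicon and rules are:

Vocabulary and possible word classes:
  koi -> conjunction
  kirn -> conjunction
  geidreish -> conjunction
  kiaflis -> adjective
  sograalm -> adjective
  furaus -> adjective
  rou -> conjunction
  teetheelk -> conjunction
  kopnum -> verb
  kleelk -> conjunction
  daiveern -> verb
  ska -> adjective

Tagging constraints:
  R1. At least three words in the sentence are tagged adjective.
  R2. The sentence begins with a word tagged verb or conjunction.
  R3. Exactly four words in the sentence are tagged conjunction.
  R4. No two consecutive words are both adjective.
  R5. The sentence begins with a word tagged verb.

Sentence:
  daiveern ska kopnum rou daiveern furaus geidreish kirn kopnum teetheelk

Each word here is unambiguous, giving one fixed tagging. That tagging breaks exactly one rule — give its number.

Fixed tagging: verb adjective verb conjunction verb adjective conjunction conjunction verb conjunction.
Checking each rule: R1 fails, R2 ok, R3 ok, R4 ok, R5 ok.
Only rule 1 fails.

1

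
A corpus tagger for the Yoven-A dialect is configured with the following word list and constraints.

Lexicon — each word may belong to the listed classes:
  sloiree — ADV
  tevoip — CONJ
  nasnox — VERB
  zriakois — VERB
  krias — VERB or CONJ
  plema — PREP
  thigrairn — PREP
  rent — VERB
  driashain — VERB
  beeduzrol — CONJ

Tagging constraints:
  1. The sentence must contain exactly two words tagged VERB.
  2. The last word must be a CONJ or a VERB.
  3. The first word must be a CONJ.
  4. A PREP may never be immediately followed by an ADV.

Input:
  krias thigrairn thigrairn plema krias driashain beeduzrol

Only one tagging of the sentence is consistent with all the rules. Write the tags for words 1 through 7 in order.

CONJ PREP PREP PREP VERB VERB CONJ

Candidates per position — 1:krias {VERB,CONJ}; 2:thigrairn {PREP}; 3:thigrairn {PREP}; 4:plema {PREP}; 5:krias {VERB,CONJ}; 6:driashain {VERB}; 7:beeduzrol {CONJ}.
If word 1 were VERB, no tagging could satisfy rule 3; so word 1 is CONJ.
If word 5 were CONJ, no tagging could satisfy rule 1; so word 5 is VERB.
The unique satisfying tagging is: CONJ PREP PREP PREP VERB VERB CONJ.
Rule-by-rule: rule 1 ok; rule 2 ok; rule 3 ok; rule 4 ok.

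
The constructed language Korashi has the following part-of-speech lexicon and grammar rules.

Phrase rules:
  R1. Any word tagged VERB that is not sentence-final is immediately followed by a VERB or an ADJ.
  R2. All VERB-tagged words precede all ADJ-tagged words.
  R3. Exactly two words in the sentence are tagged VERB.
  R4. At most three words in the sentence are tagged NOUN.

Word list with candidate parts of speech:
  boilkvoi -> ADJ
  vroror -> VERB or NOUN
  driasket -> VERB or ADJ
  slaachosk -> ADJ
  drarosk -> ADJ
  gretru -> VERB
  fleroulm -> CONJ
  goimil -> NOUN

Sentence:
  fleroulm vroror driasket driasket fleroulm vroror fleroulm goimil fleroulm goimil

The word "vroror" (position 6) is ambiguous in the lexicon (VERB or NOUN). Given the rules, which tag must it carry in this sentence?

NOUN

Candidates per position — 1:fleroulm {CONJ}; 2:vroror {VERB,NOUN}; 3:driasket {VERB,ADJ}; 4:driasket {VERB,ADJ}; 5:fleroulm {CONJ}; 6:vroror {VERB,NOUN}; 7:fleroulm {CONJ}; 8:goimil {NOUN}; 9:fleroulm {CONJ}; 10:goimil {NOUN}.
Word 4 cannot be VERB — rule 1 would then fail for every completion. It is ADJ.
Word 6 cannot be VERB — rule 1 would then fail for every completion. It is NOUN.
Word 2 cannot be NOUN — rule 3 would then fail for every completion. It is VERB.
Word 3 cannot be ADJ — rule 3 would then fail for every completion. It is VERB.
The only consistent sequence is: CONJ VERB VERB ADJ CONJ NOUN CONJ NOUN CONJ NOUN.
Checking: rule 1 ok; rule 2 ok; rule 3 ok; rule 4 ok.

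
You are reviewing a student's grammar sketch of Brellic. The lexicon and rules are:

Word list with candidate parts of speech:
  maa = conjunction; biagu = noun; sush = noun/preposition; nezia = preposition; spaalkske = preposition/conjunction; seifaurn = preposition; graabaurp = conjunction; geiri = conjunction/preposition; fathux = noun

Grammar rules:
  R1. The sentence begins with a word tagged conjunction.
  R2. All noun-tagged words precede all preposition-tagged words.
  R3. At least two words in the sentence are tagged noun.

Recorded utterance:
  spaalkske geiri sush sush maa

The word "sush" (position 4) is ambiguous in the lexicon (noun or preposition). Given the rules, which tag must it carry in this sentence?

Candidates per position — 1:spaalkske {preposition,conjunction}; 2:geiri {conjunction,preposition}; 3:sush {noun,preposition}; 4:sush {noun,preposition}; 5:maa {conjunction}.
Position 1: tagging it preposition would leave rule 1 unsatisfiable, so it must be conjunction.
Position 3: tagging it preposition would leave rule 3 unsatisfiable, so it must be noun.
Position 4: tagging it preposition would leave rule 3 unsatisfiable, so it must be noun.
Position 2: tagging it preposition would leave rule 2 unsatisfiable, so it must be conjunction.
The unique satisfying tagging is: conjunction conjunction noun noun conjunction.
Checking: rule 1 ✓; rule 2 ✓; rule 3 ✓.

noun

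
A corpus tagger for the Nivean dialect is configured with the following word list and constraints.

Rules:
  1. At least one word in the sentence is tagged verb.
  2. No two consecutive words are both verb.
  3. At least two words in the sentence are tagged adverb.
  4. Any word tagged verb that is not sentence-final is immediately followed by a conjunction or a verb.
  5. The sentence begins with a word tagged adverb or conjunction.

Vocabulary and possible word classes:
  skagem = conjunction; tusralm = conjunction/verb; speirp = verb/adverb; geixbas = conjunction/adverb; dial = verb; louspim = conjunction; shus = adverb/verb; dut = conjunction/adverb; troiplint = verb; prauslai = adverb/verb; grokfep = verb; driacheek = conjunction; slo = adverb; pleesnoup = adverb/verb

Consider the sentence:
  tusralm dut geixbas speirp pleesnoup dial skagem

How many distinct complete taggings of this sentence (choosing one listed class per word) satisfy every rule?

Candidates per position — 1:tusralm {conjunction,verb}; 2:dut {conjunction,adverb}; 3:geixbas {conjunction,adverb}; 4:speirp {verb,adverb}; 5:pleesnoup {adverb,verb}; 6:dial {verb}; 7:skagem {conjunction}.
There are 32 candidate sequences in total.
The sequences that satisfy every rule: conjunction conjunction conjunction adverb adverb verb conjunction; conjunction conjunction adverb adverb adverb verb conjunction; conjunction adverb conjunction adverb adverb verb conjunction; conjunction adverb adverb adverb adverb verb conjunction.
Count = 4.

4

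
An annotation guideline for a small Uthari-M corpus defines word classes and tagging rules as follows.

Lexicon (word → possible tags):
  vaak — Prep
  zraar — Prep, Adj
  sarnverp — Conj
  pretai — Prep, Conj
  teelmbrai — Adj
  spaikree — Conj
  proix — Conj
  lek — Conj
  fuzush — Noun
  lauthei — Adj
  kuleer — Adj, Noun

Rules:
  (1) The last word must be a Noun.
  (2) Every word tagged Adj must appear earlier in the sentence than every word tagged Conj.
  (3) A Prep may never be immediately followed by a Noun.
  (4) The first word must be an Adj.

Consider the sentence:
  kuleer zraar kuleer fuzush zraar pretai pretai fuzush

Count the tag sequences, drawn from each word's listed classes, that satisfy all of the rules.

12

Candidates per position — 1:kuleer {Adj,Noun}; 2:zraar {Prep,Adj}; 3:kuleer {Adj,Noun}; 4:fuzush {Noun}; 5:zraar {Prep,Adj}; 6:pretai {Prep,Conj}; 7:pretai {Prep,Conj}; 8:fuzush {Noun}.
There are 64 candidate sequences in total.
Checking each against the rules leaves 12 sequences.
Count = 12.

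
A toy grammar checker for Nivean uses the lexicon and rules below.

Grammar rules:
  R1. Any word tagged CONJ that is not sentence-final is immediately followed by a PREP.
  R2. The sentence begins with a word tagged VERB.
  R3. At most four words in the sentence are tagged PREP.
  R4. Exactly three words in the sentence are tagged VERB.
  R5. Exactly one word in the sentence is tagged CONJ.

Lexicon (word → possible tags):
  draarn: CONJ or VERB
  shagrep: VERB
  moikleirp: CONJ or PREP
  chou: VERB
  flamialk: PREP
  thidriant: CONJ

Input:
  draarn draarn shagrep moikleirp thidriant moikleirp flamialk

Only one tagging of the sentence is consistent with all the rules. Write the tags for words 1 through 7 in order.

VERB VERB VERB PREP CONJ PREP PREP

Candidates per position — 1:draarn {CONJ,VERB}; 2:draarn {CONJ,VERB}; 3:shagrep {VERB}; 4:moikleirp {CONJ,PREP}; 5:thidriant {CONJ}; 6:moikleirp {CONJ,PREP}; 7:flamialk {PREP}.
Word 1 cannot be CONJ — rule 1 would then fail for every completion. It is VERB.
Word 2 cannot be CONJ — rule 1 would then fail for every completion. It is VERB.
Word 4 cannot be CONJ — rule 1 would then fail for every completion. It is PREP.
Word 6 cannot be CONJ — rule 1 would then fail for every completion. It is PREP.
The unique satisfying tagging is: VERB VERB VERB PREP CONJ PREP PREP.
Verifying each rule — rule 1 ok; rule 2 ok; rule 3 ok; rule 4 ok; rule 5 ok.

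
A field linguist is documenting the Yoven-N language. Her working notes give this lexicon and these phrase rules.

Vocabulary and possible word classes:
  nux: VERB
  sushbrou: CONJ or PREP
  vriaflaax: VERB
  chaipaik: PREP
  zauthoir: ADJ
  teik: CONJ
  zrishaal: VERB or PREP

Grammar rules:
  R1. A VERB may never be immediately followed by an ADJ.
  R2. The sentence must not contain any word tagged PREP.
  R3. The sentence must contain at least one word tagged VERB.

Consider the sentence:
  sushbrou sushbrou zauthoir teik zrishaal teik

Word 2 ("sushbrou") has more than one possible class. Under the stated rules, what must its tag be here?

CONJ

Candidates per position — 1:sushbrou {CONJ,PREP}; 2:sushbrou {CONJ,PREP}; 3:zauthoir {ADJ}; 4:teik {CONJ}; 5:zrishaal {VERB,PREP}; 6:teik {CONJ}.
If word 1 were PREP, no tagging could satisfy rule 2; so word 1 is CONJ.
If word 2 were PREP, no tagging could satisfy rule 2; so word 2 is CONJ.
If word 5 were PREP, no tagging could satisfy rule 2; so word 5 is VERB.
That leaves exactly one tagging: CONJ CONJ ADJ CONJ VERB CONJ.
Check: rule 1 satisfied; rule 2 satisfied; rule 3 satisfied.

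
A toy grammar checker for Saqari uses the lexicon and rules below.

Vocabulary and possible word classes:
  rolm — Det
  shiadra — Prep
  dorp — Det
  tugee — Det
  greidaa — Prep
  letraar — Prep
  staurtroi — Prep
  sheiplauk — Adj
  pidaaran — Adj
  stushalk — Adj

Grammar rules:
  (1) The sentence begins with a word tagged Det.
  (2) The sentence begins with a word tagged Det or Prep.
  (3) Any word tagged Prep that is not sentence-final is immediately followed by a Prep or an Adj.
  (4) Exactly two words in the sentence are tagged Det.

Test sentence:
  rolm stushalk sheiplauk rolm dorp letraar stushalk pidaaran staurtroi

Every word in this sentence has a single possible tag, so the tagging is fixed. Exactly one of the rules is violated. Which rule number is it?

Fixed tagging: Det Adj Adj Det Det Prep Adj Adj Prep.
Rule check: R1 holds, R2 holds, R3 holds, R4 violated.
Only rule 4 fails.

4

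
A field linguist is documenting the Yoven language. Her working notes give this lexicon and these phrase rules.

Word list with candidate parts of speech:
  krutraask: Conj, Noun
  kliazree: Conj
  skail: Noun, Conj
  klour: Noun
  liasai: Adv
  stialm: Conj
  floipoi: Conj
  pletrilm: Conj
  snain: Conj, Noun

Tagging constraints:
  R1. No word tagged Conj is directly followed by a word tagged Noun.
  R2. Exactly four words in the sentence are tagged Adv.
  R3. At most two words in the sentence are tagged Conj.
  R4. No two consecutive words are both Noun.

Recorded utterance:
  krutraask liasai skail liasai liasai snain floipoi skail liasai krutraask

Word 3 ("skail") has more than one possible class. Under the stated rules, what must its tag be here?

Noun

Candidates per position — 1:krutraask {Conj,Noun}; 2:liasai {Adv}; 3:skail {Noun,Conj}; 4:liasai {Adv}; 5:liasai {Adv}; 6:snain {Conj,Noun}; 7:floipoi {Conj}; 8:skail {Noun,Conj}; 9:liasai {Adv}; 10:krutraask {Conj,Noun}.
If word 8 were Noun, no tagging could satisfy rule 1; so word 8 is Conj.
If word 10 were Conj, no tagging could satisfy rule 3; so word 10 is Noun.
If word 1 were Conj, no tagging could satisfy rule 3; so word 1 is Noun.
If word 3 were Conj, no tagging could satisfy rule 3; so word 3 is Noun.
If word 6 were Conj, no tagging could satisfy rule 3; so word 6 is Noun.
The unique satisfying tagging is: Noun Adv Noun Adv Adv Noun Conj Conj Adv Noun.
Checking: rule 1 holds; rule 2 holds; rule 3 holds; rule 4 holds.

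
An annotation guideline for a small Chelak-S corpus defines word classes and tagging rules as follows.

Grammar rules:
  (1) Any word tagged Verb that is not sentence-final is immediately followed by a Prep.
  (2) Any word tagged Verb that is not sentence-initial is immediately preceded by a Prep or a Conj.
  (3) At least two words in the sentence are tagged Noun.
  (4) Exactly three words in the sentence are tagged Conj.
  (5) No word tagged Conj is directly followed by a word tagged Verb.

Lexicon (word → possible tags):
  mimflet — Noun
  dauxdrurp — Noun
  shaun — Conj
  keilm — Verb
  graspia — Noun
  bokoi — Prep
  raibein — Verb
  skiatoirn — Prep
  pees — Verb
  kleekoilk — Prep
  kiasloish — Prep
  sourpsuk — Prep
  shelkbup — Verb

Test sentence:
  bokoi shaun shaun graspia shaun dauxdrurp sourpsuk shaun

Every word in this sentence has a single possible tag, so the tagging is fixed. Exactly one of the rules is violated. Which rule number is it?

Fixed tagging: Prep Conj Conj Noun Conj Noun Prep Conj.
Applying the rules: R1 pass, R2 pass, R3 pass, R4 fail, R5 pass.
Only rule 4 fails.

4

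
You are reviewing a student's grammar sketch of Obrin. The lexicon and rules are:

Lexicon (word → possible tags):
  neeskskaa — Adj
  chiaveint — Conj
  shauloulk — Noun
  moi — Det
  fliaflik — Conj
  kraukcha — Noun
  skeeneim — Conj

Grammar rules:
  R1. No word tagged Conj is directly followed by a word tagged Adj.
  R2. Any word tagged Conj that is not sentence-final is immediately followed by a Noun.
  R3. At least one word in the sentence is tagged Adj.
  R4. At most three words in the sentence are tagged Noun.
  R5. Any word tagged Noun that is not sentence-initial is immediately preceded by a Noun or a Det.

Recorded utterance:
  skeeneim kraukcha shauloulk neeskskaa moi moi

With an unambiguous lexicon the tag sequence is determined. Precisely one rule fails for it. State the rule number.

Fixed tagging: Conj Noun Noun Adj Det Det.
Applying the rules: R1 ok, R2 ok, R3 ok, R4 ok, R5 fails.
Only rule 5 fails.

5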